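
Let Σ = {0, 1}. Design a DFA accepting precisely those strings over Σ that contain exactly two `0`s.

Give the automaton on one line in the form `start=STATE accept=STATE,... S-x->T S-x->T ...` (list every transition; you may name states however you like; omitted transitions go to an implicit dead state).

Count `0`s, saturating at 3: states s0 through s2 mean 0 through 2 `0`s seen; s3 means more than 2. Each `0` increments (capped at s3); other symbols loop. Accept from {s2}.
A 4-state machine:
        0   1  
>  s0   s1  s0 
   s1   s2  s1 
 * s2   s3  s2 
   s3   s3  s3 
(> = start, * = accepting)

start=s0 accept=s2 s0-0->s1 s0-1->s0 s1-0->s2 s1-1->s1 s2-0->s3 s2-1->s2 s3-0->s3 s3-1->s3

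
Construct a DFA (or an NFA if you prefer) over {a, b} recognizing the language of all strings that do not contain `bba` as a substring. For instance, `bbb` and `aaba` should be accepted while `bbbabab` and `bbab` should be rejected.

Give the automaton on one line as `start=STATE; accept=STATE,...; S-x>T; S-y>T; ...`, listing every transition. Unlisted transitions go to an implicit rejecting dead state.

This is the complement of 'contains `bba`'. Use the same substring-matching states — S0 through S3 holding how much of `bba` has just been matched — but flip the accepting set: everything except the trap S3 accepts.
4 states suffice.
        a   b  
>* S0   S0  S1 
 * S1   S0  S2 
 * S2   S3  S2 
   S3   S3  S3 
(> = start, * = accepting)

start=S0; accept=S0,S1,S2; S0-a>S0; S0-b>S1; S1-a>S0; S1-b>S2; S2-a>S3; S2-b>S2; S3-a>S3; S3-b>S3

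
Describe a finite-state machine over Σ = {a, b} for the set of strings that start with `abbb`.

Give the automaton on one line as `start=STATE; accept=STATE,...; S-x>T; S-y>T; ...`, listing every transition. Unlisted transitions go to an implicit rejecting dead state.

start=q0; accept=q4; q0-a>q1; q0-b>q5; q1-a>q5; q1-b>q2; q2-a>q5; q2-b>q3; q3-a>q5; q3-b>q4; q4-a>q4; q4-b>q4; q5-a>q5; q5-b>q5

Check the first 4 symbols one by one: q0 through q3 record how many have matched `abbb` so far; any wrong symbol goes to the dead state q5. After all 4 match we enter the accepting sink q4.
With 6 states:
        a   b  
>  q0   q1  q5 
   q1   q5  q2 
   q2   q5  q3 
   q3   q5  q4 
 * q4   q4  q4 
   q5   q5  q5 
(> = start, * = accepting)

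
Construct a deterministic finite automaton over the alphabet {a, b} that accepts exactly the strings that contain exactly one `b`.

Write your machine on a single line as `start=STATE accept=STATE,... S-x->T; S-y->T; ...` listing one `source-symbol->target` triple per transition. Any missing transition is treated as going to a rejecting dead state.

start=s0; accept=s1; s0-a->s0; s0-b->s1; s1-a->s1; s1-b->s2; s2-a->s2; s2-b->s2

Only the number of `b`s matters, and only up to 2. Make a chain s0 → s1 → s2 advanced by each `b` (with s2 absorbing); every other symbol self-loops. The accepting set is {s1}.
A 3-state machine:
        a   b  
>  s0   s0  s1 
 * s1   s1  s2 
   s2   s2  s2 
(> = start, * = accepting)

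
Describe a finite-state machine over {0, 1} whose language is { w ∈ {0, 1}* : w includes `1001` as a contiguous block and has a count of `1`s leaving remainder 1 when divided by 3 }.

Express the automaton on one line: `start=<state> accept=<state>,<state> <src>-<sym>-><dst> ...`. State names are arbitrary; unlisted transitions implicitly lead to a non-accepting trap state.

start=q0 accept=q14 q0-0->q0 q0-1->q1 q1-0->q2 q1-1->q3 q2-0->q4 q2-1->q3 q3-0->q5 q3-1->q6 q4-0->q7 q4-1->q8 q5-0->q9 q5-1->q6 q6-0->q10 q6-1->q1 q7-0->q7 q7-1->q3 q8-0->q8 q8-1->q11 q9-0->q12 q9-1->q11 q10-0->q13 q10-1->q1 q11-0->q11 q11-1->q14 q12-0->q12 q12-1->q6 q13-0->q0 q13-1->q14 q14-0->q14 q14-1->q8

Run two small machines in parallel and take their product. The first has 5 states tracking whether and how much of `1001` has been seen; the second has 3 states tracking the count of `1`s modulo 3. A product state is a pair (one from each), accepting exactly when both do.
With 15 states:
          0    1  
>  q0     q0   q1 
   q1     q2   q3 
   q2     q4   q3 
   q3     q5   q6 
   q4     q7   q8 
   q5     q9   q6 
   q6    q10   q1 
   q7     q7   q3 
   q8     q8  q11 
   q9    q12  q11 
   q10   q13   q1 
   q11   q11  q14 
   q12   q12   q6 
   q13    q0  q14 
 * q14   q14   q8 
(> = start, * = accepting)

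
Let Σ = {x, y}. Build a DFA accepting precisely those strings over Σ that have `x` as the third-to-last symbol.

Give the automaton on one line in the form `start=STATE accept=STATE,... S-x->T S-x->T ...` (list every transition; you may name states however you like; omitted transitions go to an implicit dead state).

A DFA must remember the last 3 symbols (since which symbol is third-to-last isn't known until the input ends). Use one state per possible window of the last ≤3 symbols; accept from those whose window starts with `x`.
A 15-state machine:
          x    y  
>  S0     S1   S2 
   S1     S3   S4 
   S2     S5   S6 
   S3     S7   S8 
   S4     S9  S10 
   S5    S11  S12 
   S6    S13  S14 
 * S7     S7   S8 
 * S8     S9  S10 
 * S9    S11  S12 
 * S10   S13  S14 
   S11    S7   S8 
   S12    S9  S10 
   S13   S11  S12 
   S14   S13  S14 
(> = start, * = accepting)

start=S0 accept=S7,S8,S9,S10 S0-x->S1 S0-y->S2 S1-x->S3 S1-y->S4 S2-x->S5 S2-y->S6 S3-x->S7 S3-y->S8 S4-x->S9 S4-y->S10 S5-x->S11 S5-y->S12 S6-x->S13 S6-y->S14 S7-x->S7 S7-y->S8 S8-x->S9 S8-y->S10 S9-x->S11 S9-y->S12 S10-x->S13 S10-y->S14 S11-x->S7 S11-y->S8 S12-x->S9 S12-y->S10 S13-x->S11 S13-y->S12 S14-x->S13 S14-y->S14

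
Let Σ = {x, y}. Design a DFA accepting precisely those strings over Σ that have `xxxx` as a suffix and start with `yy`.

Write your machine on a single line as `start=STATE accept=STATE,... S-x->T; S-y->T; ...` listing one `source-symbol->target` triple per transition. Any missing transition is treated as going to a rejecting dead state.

start=S0; accept=S7; S0-x->S1; S0-y->S2; S1-x->S1; S1-y->S1; S2-x->S1; S2-y->S3; S3-x->S4; S3-y->S3; S4-x->S5; S4-y->S3; S5-x->S6; S5-y->S3; S6-x->S7; S6-y->S3; S7-x->S7; S7-y->S3

Handle the two conditions separately and then intersect. The first has 5 states tracking how much of the suffix `xxxx` has currently been matched; the second has 4 states tracking whether the input so far still matches the prefix `yy`. A product state is a pair (one from each), accepting exactly when both do. Minimizing collapses redundant product states.
        x   y  
>  S0   S1  S2 
   S1   S1  S1 
   S2   S1  S3 
   S3   S4  S3 
   S4   S5  S3 
   S5   S6  S3 
   S6   S7  S3 
 * S7   S7  S3 
(> = start, * = accepting)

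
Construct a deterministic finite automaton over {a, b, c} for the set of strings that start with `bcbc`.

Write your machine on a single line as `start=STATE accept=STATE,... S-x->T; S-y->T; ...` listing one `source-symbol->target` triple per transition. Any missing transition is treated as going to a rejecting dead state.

start=s0; accept=s4; s0-a->s5; s0-b->s1; s0-c->s5; s1-a->s5; s1-b->s5; s1-c->s2; s2-a->s5; s2-b->s3; s2-c->s5; s3-a->s5; s3-b->s5; s3-c->s4; s4-a->s4; s4-b->s4; s4-c->s4; s5-a->s5; s5-b->s5; s5-c->s5

Check the first 4 symbols one by one: s0 through s3 record how many have matched `bcbc` so far; any wrong symbol goes to the dead state s5. After all 4 match we enter the accepting sink s4.
6 states suffice.
        a   b   c  
>  s0   s5  s1  s5 
   s1   s5  s5  s2 
   s2   s5  s3  s5 
   s3   s5  s5  s4 
 * s4   s4  s4  s4 
   s5   s5  s5  s5 
(> = start, * = accepting)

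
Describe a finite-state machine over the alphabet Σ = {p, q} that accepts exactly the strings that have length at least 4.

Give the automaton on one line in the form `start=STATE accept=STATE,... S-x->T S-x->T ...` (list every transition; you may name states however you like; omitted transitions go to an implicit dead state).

start=A accept=E,F A-p->B A-q->B B-p->C B-q->C C-p->D C-q->D D-p->E D-q->E E-p->F E-q->F F-p->F F-q->F

Count input length up to 5: every symbol moves from A toward F, which means 'more than 4' and absorbs. Accept from {E, F}.
       p  q 
>  A   B  B 
   B   C  C 
   C   D  D 
   D   E  E 
 * E   F  F 
 * F   F  F 
(> = start, * = accepting)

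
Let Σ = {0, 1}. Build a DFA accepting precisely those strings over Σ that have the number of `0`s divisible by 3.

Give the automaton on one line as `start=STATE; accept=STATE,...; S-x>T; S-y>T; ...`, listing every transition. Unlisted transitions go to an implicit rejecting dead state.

start=q0; accept=q0; q0-0>q1; q0-1>q0; q1-0>q2; q1-1>q1; q2-0>q0; q2-1>q2

The only thing that matters is how many `0`s have appeared, reduced mod 3. Use one state per residue: q0 for 0, …, q2 for 2. Reading `0` moves to the next residue; anything else stays put. q0 is accepting.
A 3-state machine:
        0   1  
>* q0   q1  q0 
   q1   q2  q1 
   q2   q0  q2 
(> = start, * = accepting)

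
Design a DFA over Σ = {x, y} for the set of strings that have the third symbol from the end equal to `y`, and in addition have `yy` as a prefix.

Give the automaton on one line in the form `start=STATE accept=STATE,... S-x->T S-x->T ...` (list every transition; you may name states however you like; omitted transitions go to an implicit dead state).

start=q0 accept=q4,q5,q6,q7 q0-x->q1 q0-y->q2 q1-x->q1 q1-y->q1 q2-x->q1 q2-y->q3 q3-x->q4 q3-y->q5 q4-x->q6 q4-y->q7 q5-x->q4 q5-y->q5 q6-x->q8 q6-y->q9 q7-x->q10 q7-y->q3 q8-x->q8 q8-y->q9 q9-x->q10 q9-y->q3 q10-x->q6 q10-y->q7

Run two small machines in parallel and take their product. The first has 15 states tracking the last 3 symbols read; the second has 4 states tracking whether the input so far still matches the prefix `yy`. A product state is a pair (one from each), accepting exactly when both do. After merging equivalent states the machine shrinks.
An 11-state machine:
          x    y  
>  q0     q1   q2 
   q1     q1   q1 
   q2     q1   q3 
   q3     q4   q5 
 * q4     q6   q7 
 * q5     q4   q5 
 * q6     q8   q9 
 * q7    q10   q3 
   q8     q8   q9 
   q9    q10   q3 
   q10    q6   q7 
(> = start, * = accepting)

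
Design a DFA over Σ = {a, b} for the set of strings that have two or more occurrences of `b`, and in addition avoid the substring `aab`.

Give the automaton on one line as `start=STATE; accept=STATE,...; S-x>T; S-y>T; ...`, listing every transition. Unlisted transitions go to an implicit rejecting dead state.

start=S0; accept=S5,S6,S7; S0-a>S1; S0-b>S2; S1-a>S3; S1-b>S2; S2-a>S4; S2-b>S5; S3-a>S3; S3-b>S3; S4-a>S3; S4-b>S5; S5-a>S6; S5-b>S5; S6-a>S7; S6-b>S5; S7-a>S7; S7-b>S3

Run two small machines in parallel and take their product. One (4 states) tracks the count of `b`s, saturating at 3; the other (4 states) tracks partial matches of the forbidden pattern `aab`. Each combined state is a pair, one component from each; accept when both components accept. Equivalent product states are then merged.
An 8-state machine:
        a   b  
>  S0   S1  S2 
   S1   S3  S2 
   S2   S4  S5 
   S3   S3  S3 
   S4   S3  S5 
 * S5   S6  S5 
 * S6   S7  S5 
 * S7   S7  S3 
(> = start, * = accepting)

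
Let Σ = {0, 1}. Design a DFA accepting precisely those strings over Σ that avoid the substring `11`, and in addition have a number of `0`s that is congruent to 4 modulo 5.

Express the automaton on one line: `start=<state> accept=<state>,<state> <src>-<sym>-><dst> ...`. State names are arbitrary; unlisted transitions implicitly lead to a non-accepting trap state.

Run two small machines in parallel and take their product. One (3 states) tracks partial matches of the forbidden pattern `11`; the other (5 states) tracks the count of `0`s modulo 5. Each combined state is a pair, one component from each; accept when both components accept. Minimizing collapses redundant product states.
With 11 states:
       0  1 
>  A   B  C 
   B   D  E 
   C   B  F 
   D   G  H 
   E   D  F 
   F   F  F 
   G   I  J 
   H   G  F 
 * I   A  K 
   J   I  F 
 * K   A  F 
(> = start, * = accepting)

start=A accept=I,K A-0->B A-1->C B-0->D B-1->E C-0->B C-1->F D-0->G D-1->H E-0->D E-1->F F-0->F F-1->F G-0->I G-1->J H-0->G H-1->F I-0->A I-1->K J-0->I J-1->F K-0->A K-1->F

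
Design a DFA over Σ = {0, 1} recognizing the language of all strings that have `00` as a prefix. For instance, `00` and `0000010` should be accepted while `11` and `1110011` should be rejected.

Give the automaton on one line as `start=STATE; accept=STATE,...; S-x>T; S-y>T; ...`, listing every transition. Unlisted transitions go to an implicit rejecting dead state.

Walk along `00` while the input agrees: from q0 take `0` to q1, and so on. Any deviation drops to the rejecting sink q3. Once q2 is reached the prefix is confirmed and every continuation is accepted.
4 states suffice.
        0   1  
>  q0   q1  q3 
   q1   q2  q3 
 * q2   q2  q2 
   q3   q3  q3 
(> = start, * = accepting)

start=q0; accept=q2; q0-0>q1; q0-1>q3; q1-0>q2; q1-1>q3; q2-0>q2; q2-1>q2; q3-0>q3; q3-1>q3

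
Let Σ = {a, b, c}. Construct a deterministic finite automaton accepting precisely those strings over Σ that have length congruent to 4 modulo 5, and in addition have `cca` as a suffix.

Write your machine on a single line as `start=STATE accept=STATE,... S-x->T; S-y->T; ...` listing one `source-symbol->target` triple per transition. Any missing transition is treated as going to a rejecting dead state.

Build one automaton per condition and run them in lockstep. One (5 states) tracks the input length modulo 5; the other (4 states) tracks how much of the suffix `cca` has currently been matched. Each combined state is a pair, one component from each; accept when both components accept. Equivalent product states are then merged.
An 8-state machine:
        a   b   c  
>  q0   q1  q1  q1 
   q1   q2  q2  q3 
   q2   q4  q4  q4 
   q3   q4  q4  q5 
   q4   q6  q6  q6 
   q5   q7  q6  q6 
   q6   q0  q0  q0 
 * q7   q0  q0  q0 
(> = start, * = accepting)

start=q0; accept=q7; q0-a->q1; q0-b->q1; q0-c->q1; q1-a->q2; q1-b->q2; q1-c->q3; q2-a->q4; q2-b->q4; q2-c->q4; q3-a->q4; q3-b->q4; q3-c->q5; q4-a->q6; q4-b->q6; q4-c->q6; q5-a->q7; q5-b->q6; q5-c->q6; q6-a->q0; q6-b->q0; q6-c->q0; q7-a->q0; q7-b->q0; q7-c->q0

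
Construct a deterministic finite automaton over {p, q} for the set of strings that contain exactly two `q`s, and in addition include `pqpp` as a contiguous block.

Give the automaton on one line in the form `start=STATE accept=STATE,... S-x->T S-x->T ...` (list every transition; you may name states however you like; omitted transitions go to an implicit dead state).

Handle the two conditions separately and then intersect. The first has 4 states tracking the count of `q`s, saturating at 3; the second has 5 states tracking whether and how much of `pqpp` has been seen. A product state is a pair (one from each), accepting exactly when both do.
A 17-state machine:
          p    q  
>  S0     S1   S2 
   S1     S1   S3 
   S2     S4   S5 
   S3     S6   S5 
   S4     S4   S7 
   S5     S8   S9 
   S6    S10   S7 
   S7    S11   S9 
   S8     S8  S12 
   S9    S13   S9 
   S10   S10  S14 
   S11   S14  S12 
   S12   S15   S9 
   S13   S13  S12 
 * S14   S14  S16 
   S15   S16  S12 
   S16   S16  S16 
(> = start, * = accepting)

start=S0 accept=S14 S0-p->S1 S0-q->S2 S1-p->S1 S1-q->S3 S2-p->S4 S2-q->S5 S3-p->S6 S3-q->S5 S4-p->S4 S4-q->S7 S5-p->S8 S5-q->S9 S6-p->S10 S6-q->S7 S7-p->S11 S7-q->S9 S8-p->S8 S8-q->S12 S9-p->S13 S9-q->S9 S10-p->S10 S10-q->S14 S11-p->S14 S11-q->S12 S12-p->S15 S12-q->S9 S13-p->S13 S13-q->S12 S14-p->S14 S14-q->S16 S15-p->S16 S15-q->S12 S16-p->S16 S16-q->S16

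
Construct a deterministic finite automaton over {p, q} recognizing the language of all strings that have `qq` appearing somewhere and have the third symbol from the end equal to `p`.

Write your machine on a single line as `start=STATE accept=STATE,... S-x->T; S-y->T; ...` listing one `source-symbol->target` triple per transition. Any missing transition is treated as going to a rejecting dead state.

start=s0; accept=s5,s9,s10,s11; s0-p->s1; s0-q->s2; s1-p->s1; s1-q->s3; s2-p->s1; s2-q->s4; s3-p->s1; s3-q->s5; s4-p->s6; s4-q->s4; s5-p->s6; s5-q->s4; s6-p->s7; s6-q->s8; s7-p->s9; s7-q->s10; s8-p->s11; s8-q->s5; s9-p->s9; s9-q->s10; s10-p->s11; s10-q->s5; s11-p->s7; s11-q->s8

Run two small machines in parallel and take their product. The first has 3 states tracking whether and how much of `qq` has been seen; the second has 15 states tracking the last 3 symbols read. A product state is a pair (one from each), accepting exactly when both do. Equivalent product states are then merged.
A 12-state machine:
          p    q  
>  s0     s1   s2 
   s1     s1   s3 
   s2     s1   s4 
   s3     s1   s5 
   s4     s6   s4 
 * s5     s6   s4 
   s6     s7   s8 
   s7     s9  s10 
   s8    s11   s5 
 * s9     s9  s10 
 * s10   s11   s5 
 * s11    s7   s8 
(> = start, * = accepting)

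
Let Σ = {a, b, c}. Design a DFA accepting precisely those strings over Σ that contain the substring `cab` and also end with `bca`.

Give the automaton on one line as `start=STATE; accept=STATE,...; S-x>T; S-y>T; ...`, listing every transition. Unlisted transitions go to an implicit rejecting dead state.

Run two small machines in parallel and take their product. The first has 4 states tracking whether and how much of `cab` has been seen; the second has 4 states tracking how much of the suffix `bca` has currently been matched. A product state is a pair (one from each), accepting exactly when both do. After merging equivalent states the machine shrinks.
A 7-state machine:
        a   b   c  
>  q0   q0  q0  q1 
   q1   q2  q0  q1 
   q2   q0  q3  q1 
   q3   q4  q3  q5 
   q4   q4  q3  q4 
   q5   q6  q3  q4 
 * q6   q4  q3  q4 
(> = start, * = accepting)

start=q0; accept=q6; q0-a>q0; q0-b>q0; q0-c>q1; q1-a>q2; q1-b>q0; q1-c>q1; q2-a>q0; q2-b>q3; q2-c>q1; q3-a>q4; q3-b>q3; q3-c>q5; q4-a>q4; q4-b>q3; q4-c>q4; q5-a>q6; q5-b>q3; q5-c>q4; q6-a>q4; q6-b>q3; q6-c>q4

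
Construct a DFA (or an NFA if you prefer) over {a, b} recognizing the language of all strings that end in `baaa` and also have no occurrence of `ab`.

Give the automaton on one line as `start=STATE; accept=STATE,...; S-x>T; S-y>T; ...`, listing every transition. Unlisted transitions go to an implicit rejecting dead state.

start=q0; accept=q5; q0-a>q1; q0-b>q2; q1-a>q1; q1-b>q1; q2-a>q3; q2-b>q2; q3-a>q4; q3-b>q1; q4-a>q5; q4-b>q1; q5-a>q1; q5-b>q1

Run two small machines in parallel and take their product. One (5 states) tracks how much of the suffix `baaa` has currently been matched; the other (3 states) tracks partial matches of the forbidden pattern `ab`. Each combined state is a pair, one component from each; accept when both components accept. Minimizing collapses redundant product states.
        a   b  
>  q0   q1  q2 
   q1   q1  q1 
   q2   q3  q2 
   q3   q4  q1 
   q4   q5  q1 
 * q5   q1  q1 
(> = start, * = accepting)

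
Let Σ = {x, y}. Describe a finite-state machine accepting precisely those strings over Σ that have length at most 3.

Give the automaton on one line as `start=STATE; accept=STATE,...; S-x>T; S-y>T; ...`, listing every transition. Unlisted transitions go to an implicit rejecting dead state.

Count input length up to 4: every symbol moves from A toward E, which means 'more than 3' and absorbs. Accept from {A, B, C, D}.
A 5-state machine:
       x  y 
>* A   B  B 
 * B   C  C 
 * C   D  D 
 * D   E  E 
   E   E  E 
(> = start, * = accepting)

start=A; accept=A,B,C,D; A-x>B; A-y>B; B-x>C; B-y>C; C-x>D; C-y>D; D-x>E; D-y>E; E-x>E; E-y>E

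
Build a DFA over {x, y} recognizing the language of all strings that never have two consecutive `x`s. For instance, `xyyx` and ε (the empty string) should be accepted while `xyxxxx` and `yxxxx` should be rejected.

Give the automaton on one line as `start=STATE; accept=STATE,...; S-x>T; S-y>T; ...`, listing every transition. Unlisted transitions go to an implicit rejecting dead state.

Track partial matches of the forbidden pattern `xx`. State C is a dead state reached once `xx` has occurred; every other state accepts. A means no part of `xx` is currently matched.
       x  y 
>* A   B  A 
 * B   C  A 
   C   C  C 
(> = start, * = accepting)

start=A; accept=A,B; A-x>B; A-y>A; B-x>C; B-y>A; C-x>C; C-y>C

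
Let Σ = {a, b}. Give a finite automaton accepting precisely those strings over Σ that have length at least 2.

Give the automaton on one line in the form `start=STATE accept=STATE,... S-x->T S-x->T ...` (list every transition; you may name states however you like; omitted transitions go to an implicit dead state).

Count input length up to 3: every symbol moves from q0 toward q3, which means 'more than 2' and absorbs. Accept from {q2, q3}.
4 states suffice.
        a   b  
>  q0   q1  q1 
   q1   q2  q2 
 * q2   q3  q3 
 * q3   q3  q3 
(> = start, * = accepting)

start=q0 accept=q2,q3 q0-a->q1 q0-b->q1 q1-a->q2 q1-b->q2 q2-a->q3 q2-b->q3 q3-a->q3 q3-b->q3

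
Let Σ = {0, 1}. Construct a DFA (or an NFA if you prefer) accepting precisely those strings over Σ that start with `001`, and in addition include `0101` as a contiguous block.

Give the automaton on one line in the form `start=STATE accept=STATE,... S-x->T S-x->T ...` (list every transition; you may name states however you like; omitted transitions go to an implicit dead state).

Handle the two conditions separately and then intersect. One (5 states) tracks whether the input so far still matches the prefix `001`; the other (5 states) tracks whether and how much of `0101` has been seen. Each combined state is a pair, one component from each; accept when both components accept. Minimizing collapses redundant product states.
A 9-state machine:
        0   1  
>  S0   S1  S2 
   S1   S3  S2 
   S2   S2  S2 
   S3   S2  S4 
   S4   S5  S6 
   S5   S7  S8 
   S6   S7  S6 
   S7   S7  S4 
 * S8   S8  S8 
(> = start, * = accepting)

start=S0 accept=S8 S0-0->S1 S0-1->S2 S1-0->S3 S1-1->S2 S2-0->S2 S2-1->S2 S3-0->S2 S3-1->S4 S4-0->S5 S4-1->S6 S5-0->S7 S5-1->S8 S6-0->S7 S6-1->S6 S7-0->S7 S7-1->S4 S8-0->S8 S8-1->S8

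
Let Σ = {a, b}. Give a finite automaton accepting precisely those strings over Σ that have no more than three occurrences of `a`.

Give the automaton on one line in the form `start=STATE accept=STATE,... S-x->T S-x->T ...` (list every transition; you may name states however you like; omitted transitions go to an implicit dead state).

start=S0 accept=S0,S1,S2,S3 S0-a->S1 S0-b->S0 S1-a->S2 S1-b->S1 S2-a->S3 S2-b->S2 S3-a->S4 S3-b->S3 S4-a->S4 S4-b->S4

Count `a`s, saturating at 4: states S0 through S3 mean 0 through 3 `a`s seen; S4 means more than 3. Each `a` increments (capped at S4); other symbols loop. Accept from {S0, S1, S2, S3}.
5 states suffice.
        a   b  
>* S0   S1  S0 
 * S1   S2  S1 
 * S2   S3  S2 
 * S3   S4  S3 
   S4   S4  S4 
(> = start, * = accepting)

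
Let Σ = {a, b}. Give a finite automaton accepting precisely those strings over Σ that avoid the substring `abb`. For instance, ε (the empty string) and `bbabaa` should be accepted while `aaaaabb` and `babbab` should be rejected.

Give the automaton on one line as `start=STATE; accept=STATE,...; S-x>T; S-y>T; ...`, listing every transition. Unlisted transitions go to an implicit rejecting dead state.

This is the complement of 'contains `abb`'. Use the same substring-matching states — q0 through q3 holding how much of `abb` has just been matched — but flip the accepting set: everything except the trap q3 accepts.
With 4 states:
        a   b  
>* q0   q1  q0 
 * q1   q1  q2 
 * q2   q1  q3 
   q3   q3  q3 
(> = start, * = accepting)

start=q0; accept=q0,q1,q2; q0-a>q1; q0-b>q0; q1-a>q1; q1-b>q2; q2-a>q1; q2-b>q3; q3-a>q3; q3-b>q3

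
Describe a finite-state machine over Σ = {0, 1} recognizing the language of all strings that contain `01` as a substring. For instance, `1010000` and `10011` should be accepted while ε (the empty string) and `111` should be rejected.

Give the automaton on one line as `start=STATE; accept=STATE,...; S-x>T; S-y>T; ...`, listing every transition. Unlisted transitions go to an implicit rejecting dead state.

start=q0; accept=q2; q0-0>q1; q0-1>q0; q1-0>q1; q1-1>q2; q2-0>q2; q2-1>q2

States q0..q1 record the length of the longest prefix of `01` that matches the current input suffix. Reaching q2 means `01` has been seen, and we stay there forever. Accept from q2.
With 3 states:
        0   1  
>  q0   q1  q0 
   q1   q1  q2 
 * q2   q2  q2 
(> = start, * = accepting)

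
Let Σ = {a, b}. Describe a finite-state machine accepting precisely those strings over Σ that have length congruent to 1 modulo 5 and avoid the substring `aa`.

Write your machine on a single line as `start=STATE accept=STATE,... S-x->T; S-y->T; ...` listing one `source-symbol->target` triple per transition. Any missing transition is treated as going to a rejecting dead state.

Handle the two conditions separately and then intersect. The first has 5 states tracking the input length modulo 5; the second has 3 states tracking partial matches of the forbidden pattern `aa`. A product state is a pair (one from each), accepting exactly when both do. Equivalent product states are then merged.
          a    b  
>  q0     q1   q2 
 * q1     q3   q4 
 * q2     q5   q4 
   q3     q3   q3 
   q4     q6   q7 
   q5     q3   q7 
   q6     q3   q8 
   q7     q9   q8 
   q8    q10   q0 
   q9     q3   q0 
   q10    q3   q2 
(> = start, * = accepting)

start=q0; accept=q1,q2; q0-a->q1; q0-b->q2; q1-a->q3; q1-b->q4; q2-a->q5; q2-b->q4; q3-a->q3; q3-b->q3; q4-a->q6; q4-b->q7; q5-a->q3; q5-b->q7; q6-a->q3; q6-b->q8; q7-a->q9; q7-b->q8; q8-a->q10; q8-b->q0; q9-a->q3; q9-b->q0; q10-a->q3; q10-b->q2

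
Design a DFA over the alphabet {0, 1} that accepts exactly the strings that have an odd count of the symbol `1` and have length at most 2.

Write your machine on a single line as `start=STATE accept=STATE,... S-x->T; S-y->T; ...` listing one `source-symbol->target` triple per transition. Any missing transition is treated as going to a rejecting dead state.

Build one automaton per condition and run them in lockstep. The first has 2 states tracking the count of `1`s modulo 2; the second has 4 states tracking the input length, saturating at 3. A product state is a pair (one from each), accepting exactly when both do.
        0   1  
>  S0   S1  S2 
   S1   S3  S4 
 * S2   S4  S3 
   S3   S5  S6 
 * S4   S6  S5 
   S5   S5  S6 
   S6   S6  S5 
(> = start, * = accepting)

start=S0; accept=S2,S4; S0-0->S1; S0-1->S2; S1-0->S3; S1-1->S4; S2-0->S4; S2-1->S3; S3-0->S5; S3-1->S6; S4-0->S6; S4-1->S5; S5-0->S5; S5-1->S6; S6-0->S6; S6-1->S5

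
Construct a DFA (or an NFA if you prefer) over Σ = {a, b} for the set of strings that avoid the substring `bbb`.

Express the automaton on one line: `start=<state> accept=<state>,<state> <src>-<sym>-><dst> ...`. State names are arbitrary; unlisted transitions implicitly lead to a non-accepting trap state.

start=s0 accept=s0,s1,s2 s0-a->s0 s0-b->s1 s1-a->s0 s1-b->s2 s2-a->s0 s2-b->s3 s3-a->s3 s3-b->s3

This is the complement of 'contains `bbb`'. Use the same substring-matching states — s0 through s3 holding how much of `bbb` has just been matched — but flip the accepting set: everything except the trap s3 accepts.
4 states suffice.
        a   b  
>* s0   s0  s1 
 * s1   s0  s2 
 * s2   s0  s3 
   s3   s3  s3 
(> = start, * = accepting)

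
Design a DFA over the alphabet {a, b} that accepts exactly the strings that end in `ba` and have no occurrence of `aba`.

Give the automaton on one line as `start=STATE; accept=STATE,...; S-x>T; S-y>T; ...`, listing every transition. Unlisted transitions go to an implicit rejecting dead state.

start=s0; accept=s4; s0-a>s1; s0-b>s2; s1-a>s1; s1-b>s3; s2-a>s4; s2-b>s2; s3-a>s5; s3-b>s2; s4-a>s1; s4-b>s3; s5-a>s5; s5-b>s5

Run two small machines in parallel and take their product. One (3 states) tracks how much of the suffix `ba` has currently been matched; the other (4 states) tracks partial matches of the forbidden pattern `aba`. Each combined state is a pair, one component from each; accept when both components accept. After merging equivalent states the machine shrinks.
With 6 states:
        a   b  
>  s0   s1  s2 
   s1   s1  s3 
   s2   s4  s2 
   s3   s5  s2 
 * s4   s1  s3 
   s5   s5  s5 
(> = start, * = accepting)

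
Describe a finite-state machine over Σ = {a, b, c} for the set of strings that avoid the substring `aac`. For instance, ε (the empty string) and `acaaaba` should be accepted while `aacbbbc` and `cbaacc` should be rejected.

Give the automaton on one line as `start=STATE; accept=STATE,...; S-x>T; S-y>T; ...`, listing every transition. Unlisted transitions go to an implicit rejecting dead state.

start=q0; accept=q0,q1,q2; q0-a>q1; q0-b>q0; q0-c>q0; q1-a>q2; q1-b>q0; q1-c>q0; q2-a>q2; q2-b>q0; q2-c>q3; q3-a>q3; q3-b>q3; q3-c>q3

Track partial matches of the forbidden pattern `aac`. State q3 is a dead state reached once `aac` has occurred; every other state accepts. q0 means no part of `aac` is currently matched.
        a   b   c  
>* q0   q1  q0  q0 
 * q1   q2  q0  q0 
 * q2   q2  q0  q3 
   q3   q3  q3  q3 
(> = start, * = accepting)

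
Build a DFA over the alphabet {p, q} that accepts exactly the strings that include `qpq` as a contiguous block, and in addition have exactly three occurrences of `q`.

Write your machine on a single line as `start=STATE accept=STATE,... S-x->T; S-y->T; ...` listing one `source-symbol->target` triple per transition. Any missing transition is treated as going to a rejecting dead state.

Handle the two conditions separately and then intersect. One (4 states) tracks whether and how much of `qpq` has been seen; the other (5 states) tracks the count of `q`s, saturating at 4. Each combined state is a pair, one component from each; accept when both components accept. Equivalent product states are then merged.
        p   q  
>  S0   S0  S1 
   S1   S2  S3 
   S2   S4  S5 
   S3   S6  S7 
   S4   S4  S3 
   S5   S5  S8 
   S6   S7  S8 
   S7   S7  S7 
 * S8   S8  S7 
(> = start, * = accepting)

start=S0; accept=S8; S0-p->S0; S0-q->S1; S1-p->S2; S1-q->S3; S2-p->S4; S2-q->S5; S3-p->S6; S3-q->S7; S4-p->S4; S4-q->S3; S5-p->S5; S5-q->S8; S6-p->S7; S6-q->S8; S7-p->S7; S7-q->S7; S8-p->S8; S8-q->S7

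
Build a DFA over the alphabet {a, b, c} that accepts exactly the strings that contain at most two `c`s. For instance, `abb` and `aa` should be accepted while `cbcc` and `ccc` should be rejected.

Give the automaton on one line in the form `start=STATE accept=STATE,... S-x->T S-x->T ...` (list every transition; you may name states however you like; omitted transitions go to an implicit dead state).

start=S0 accept=S0,S1,S2 S0-a->S0 S0-b->S0 S0-c->S1 S1-a->S1 S1-b->S1 S1-c->S2 S2-a->S2 S2-b->S2 S2-c->S3 S3-a->S3 S3-b->S3 S3-c->S3

Count `c`s, saturating at 3: states S0 through S2 mean 0 through 2 `c`s seen; S3 means more than 2. Each `c` increments (capped at S3); other symbols loop. Accept from {S0, S1, S2}.
4 states suffice.
        a   b   c  
>* S0   S0  S0  S1 
 * S1   S1  S1  S2 
 * S2   S2  S2  S3 
   S3   S3  S3  S3 
(> = start, * = accepting)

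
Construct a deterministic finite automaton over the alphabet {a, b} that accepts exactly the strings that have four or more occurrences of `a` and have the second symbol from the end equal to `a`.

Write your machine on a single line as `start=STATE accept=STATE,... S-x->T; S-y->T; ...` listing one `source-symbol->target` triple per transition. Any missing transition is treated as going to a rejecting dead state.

start=q0; accept=q11,q15,q16,q19; q0-a->q1; q0-b->q2; q1-a->q3; q1-b->q4; q2-a->q5; q2-b->q6; q3-a->q7; q3-b->q8; q4-a->q9; q4-b->q10; q5-a->q3; q5-b->q4; q6-a->q5; q6-b->q6; q7-a->q11; q7-b->q12; q8-a->q13; q8-b->q14; q9-a->q7; q9-b->q8; q10-a->q9; q10-b->q10; q11-a->q15; q11-b->q16; q12-a->q17; q12-b->q18; q13-a->q11; q13-b->q12; q14-a->q13; q14-b->q14; q15-a->q15; q15-b->q19; q16-a->q20; q16-b->q21; q17-a->q15; q17-b->q16; q18-a->q17; q18-b->q18; q19-a->q20; q19-b->q22; q20-a->q15; q20-b->q19; q21-a->q20; q21-b->q21; q22-a->q20; q22-b->q22

Build one automaton per condition and run them in lockstep. One (6 states) tracks the count of `a`s, saturating at 5; the other (7 states) tracks the last 2 symbols read. Each combined state is a pair, one component from each; accept when both components accept.
A 23-state machine:
          a    b  
>  q0     q1   q2 
   q1     q3   q4 
   q2     q5   q6 
   q3     q7   q8 
   q4     q9  q10 
   q5     q3   q4 
   q6     q5   q6 
   q7    q11  q12 
   q8    q13  q14 
   q9     q7   q8 
   q10    q9  q10 
 * q11   q15  q16 
   q12   q17  q18 
   q13   q11  q12 
   q14   q13  q14 
 * q15   q15  q19 
 * q16   q20  q21 
   q17   q15  q16 
   q18   q17  q18 
 * q19   q20  q22 
   q20   q15  q19 
   q21   q20  q21 
   q22   q20  q22 
(> = start, * = accepting)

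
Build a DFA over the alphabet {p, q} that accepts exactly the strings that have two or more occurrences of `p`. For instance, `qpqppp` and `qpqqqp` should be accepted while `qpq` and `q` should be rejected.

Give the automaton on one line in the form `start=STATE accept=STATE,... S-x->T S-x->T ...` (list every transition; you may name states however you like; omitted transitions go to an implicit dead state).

start=s0 accept=s2,s3 s0-p->s1 s0-q->s0 s1-p->s2 s1-q->s1 s2-p->s3 s2-q->s2 s3-p->s3 s3-q->s3

Only the number of `p`s matters, and only up to 3. Make a chain s0 → s1 → s2 → s3 advanced by each `p` (with s3 absorbing); every other symbol self-loops. The accepting set is {s2, s3}.
A 4-state machine:
        p   q  
>  s0   s1  s0 
   s1   s2  s1 
 * s2   s3  s2 
 * s3   s3  s3 
(> = start, * = accepting)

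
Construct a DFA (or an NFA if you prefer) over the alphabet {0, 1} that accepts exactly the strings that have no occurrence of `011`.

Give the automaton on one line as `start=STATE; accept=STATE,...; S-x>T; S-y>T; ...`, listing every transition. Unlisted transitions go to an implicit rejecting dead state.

This is the complement of 'contains `011`'. Use the same substring-matching states — S0 through S3 holding how much of `011` has just been matched — but flip the accepting set: everything except the trap S3 accepts.
        0   1  
>* S0   S1  S0 
 * S1   S1  S2 
 * S2   S1  S3 
   S3   S3  S3 
(> = start, * = accepting)

start=S0; accept=S0,S1,S2; S0-0>S1; S0-1>S0; S1-0>S1; S1-1>S2; S2-0>S1; S2-1>S3; S3-0>S3; S3-1>S3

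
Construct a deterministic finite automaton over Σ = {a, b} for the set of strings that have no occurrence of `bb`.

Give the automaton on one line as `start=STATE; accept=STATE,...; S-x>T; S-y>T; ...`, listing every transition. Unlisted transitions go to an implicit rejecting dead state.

start=S0; accept=S0,S1; S0-a>S0; S0-b>S1; S1-a>S0; S1-b>S2; S2-a>S2; S2-b>S2

This is the complement of 'contains `bb`'. Use the same substring-matching states — S0 through S2 holding how much of `bb` has just been matched — but flip the accepting set: everything except the trap S2 accepts.
        a   b  
>* S0   S0  S1 
 * S1   S0  S2 
   S2   S2  S2 
(> = start, * = accepting)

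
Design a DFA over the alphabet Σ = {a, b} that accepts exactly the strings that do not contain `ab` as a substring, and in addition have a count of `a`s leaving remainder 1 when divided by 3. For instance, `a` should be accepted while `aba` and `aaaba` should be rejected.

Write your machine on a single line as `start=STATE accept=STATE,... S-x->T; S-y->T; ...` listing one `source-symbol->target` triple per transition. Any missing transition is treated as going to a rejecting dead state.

Build one automaton per condition and run them in lockstep. One (3 states) tracks partial matches of the forbidden pattern `ab`; the other (3 states) tracks the count of `a`s modulo 3. Each combined state is a pair, one component from each; accept when both components accept.
A 7-state machine:
        a   b  
>  S0   S1  S0 
 * S1   S2  S3 
   S2   S4  S5 
   S3   S5  S3 
   S4   S1  S6 
   S5   S6  S5 
   S6   S3  S6 
(> = start, * = accepting)

start=S0; accept=S1; S0-a->S1; S0-b->S0; S1-a->S2; S1-b->S3; S2-a->S4; S2-b->S5; S3-a->S5; S3-b->S3; S4-a->S1; S4-b->S6; S5-a->S6; S5-b->S5; S6-a->S3; S6-b->S6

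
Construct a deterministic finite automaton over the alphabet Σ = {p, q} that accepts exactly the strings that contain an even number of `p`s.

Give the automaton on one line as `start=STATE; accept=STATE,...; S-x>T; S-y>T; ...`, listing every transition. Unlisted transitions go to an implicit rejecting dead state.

Keep the running count of `p`s modulo 2: each `p` advances along the cycle A → B → A while other symbols loop. Accept at A.
       p  q 
>* A   B  A 
   B   A  B 
(> = start, * = accepting)

start=A; accept=A; A-p>B; A-q>A; B-p>A; B-q>B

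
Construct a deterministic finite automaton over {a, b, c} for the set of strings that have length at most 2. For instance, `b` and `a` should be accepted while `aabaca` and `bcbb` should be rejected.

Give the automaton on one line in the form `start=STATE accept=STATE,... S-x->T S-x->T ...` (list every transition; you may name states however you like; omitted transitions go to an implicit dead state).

start=q0 accept=q0,q1,q2 q0-a->q1 q0-b->q1 q0-c->q1 q1-a->q2 q1-b->q2 q1-c->q2 q2-a->q3 q2-b->q3 q2-c->q3 q3-a->q3 q3-b->q3 q3-c->q3

We only need to distinguish lengths 0, 1, …, 2, and '>2'. Chain q0 → q1 → q2 → q3 on every symbol, with q3 looping. Accepting states: {q0, q1, q2}.
With 4 states:
        a   b   c  
>* q0   q1  q1  q1 
 * q1   q2  q2  q2 
 * q2   q3  q3  q3 
   q3   q3  q3  q3 
(> = start, * = accepting)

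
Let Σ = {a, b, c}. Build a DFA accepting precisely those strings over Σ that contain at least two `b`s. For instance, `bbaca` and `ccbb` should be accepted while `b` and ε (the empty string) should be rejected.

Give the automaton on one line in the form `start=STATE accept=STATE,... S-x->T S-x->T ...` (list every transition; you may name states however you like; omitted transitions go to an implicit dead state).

Count `b`s, saturating at 3: states S0 through S2 mean 0 through 2 `b`s seen; S3 means more than 2. Each `b` increments (capped at S3); other symbols loop. Accept from {S2, S3}.
With 4 states:
        a   b   c  
>  S0   S0  S1  S0 
   S1   S1  S2  S1 
 * S2   S2  S3  S2 
 * S3   S3  S3  S3 
(> = start, * = accepting)

start=S0 accept=S2,S3 S0-a->S0 S0-b->S1 S0-c->S0 S1-a->S1 S1-b->S2 S1-c->S1 S2-a->S2 S2-b->S3 S2-c->S2 S3-a->S3 S3-b->S3 S3-c->S3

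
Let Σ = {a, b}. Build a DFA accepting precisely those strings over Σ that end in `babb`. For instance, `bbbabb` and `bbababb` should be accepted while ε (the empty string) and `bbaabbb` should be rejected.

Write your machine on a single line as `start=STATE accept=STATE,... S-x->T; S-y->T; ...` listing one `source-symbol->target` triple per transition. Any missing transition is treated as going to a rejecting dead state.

start=q0; accept=q4; q0-a->q0; q0-b->q1; q1-a->q2; q1-b->q1; q2-a->q0; q2-b->q3; q3-a->q2; q3-b->q4; q4-a->q2; q4-b->q1

Let each state record the length of the longest suffix of the input read so far that is also a prefix of `babb`. q1 means the last symbol is `b`; q2 means the last 2 symbols are `ba`; q3 means the last 3 symbols are `bab`; q4 means the last 4 symbols are `babb`. Accept only at q4, where the string currently ends in `babb`.
A 5-state machine:
        a   b  
>  q0   q0  q1 
   q1   q2  q1 
   q2   q0  q3 
   q3   q2  q4 
 * q4   q2  q1 
(> = start, * = accepting)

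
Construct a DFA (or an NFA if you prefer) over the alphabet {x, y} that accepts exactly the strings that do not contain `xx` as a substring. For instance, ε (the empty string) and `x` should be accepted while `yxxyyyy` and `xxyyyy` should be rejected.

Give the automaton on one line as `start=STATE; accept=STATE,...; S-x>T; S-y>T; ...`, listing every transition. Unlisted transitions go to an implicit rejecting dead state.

start=A; accept=A,B; A-x>B; A-y>A; B-x>C; B-y>A; C-x>C; C-y>C

This is the complement of 'contains `xx`'. Use the same substring-matching states — A through C holding how much of `xx` has just been matched — but flip the accepting set: everything except the trap C accepts.
With 3 states:
       x  y 
>* A   B  A 
 * B   C  A 
   C   C  C 
(> = start, * = accepting)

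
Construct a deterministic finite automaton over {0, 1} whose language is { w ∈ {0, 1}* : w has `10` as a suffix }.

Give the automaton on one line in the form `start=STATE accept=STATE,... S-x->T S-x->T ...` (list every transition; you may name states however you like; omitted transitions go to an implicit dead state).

Remember how much of `10` the current input suffix matches. State S0 means no match yet; S1 means the last symbol is `1`; S2 means the last 2 symbols are `10`. Only S2 accepts. On a mismatch, fall back to the longest proper suffix that is still a prefix of `10`.
3 states suffice.
        0   1  
>  S0   S0  S1 
   S1   S2  S1 
 * S2   S0  S1 
(> = start, * = accepting)

start=S0 accept=S2 S0-0->S0 S0-1->S1 S1-0->S2 S1-1->S1 S2-0->S0 S2-1->S1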